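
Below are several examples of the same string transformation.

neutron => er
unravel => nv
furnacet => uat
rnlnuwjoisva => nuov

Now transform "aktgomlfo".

kof

The transformation: keep one character in every 3, starting at position 2 (positions 2nd, 5th, 8th, ...).
Doing the same to "aktgomlfo": "kof".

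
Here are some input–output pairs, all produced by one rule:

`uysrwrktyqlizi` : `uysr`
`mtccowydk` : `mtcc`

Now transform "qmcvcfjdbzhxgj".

qmcv

Looking at the pairs, the operation is to keep only the first 4 characters.
So "qmcvcfjdbzhxgj" becomes "qmcv".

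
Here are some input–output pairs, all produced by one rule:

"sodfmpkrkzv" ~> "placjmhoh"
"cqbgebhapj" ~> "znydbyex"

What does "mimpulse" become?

In each case the input is transformed by: delete the last 2 characters, then shift every letter 3 places backward in the alphabet (wrapping around).
Applying that to "mimpulse" gives "jfjmri".
(Check on "cqbgebhapj": → "cqbgebha" → "znydbyex" ✓)

jfjmri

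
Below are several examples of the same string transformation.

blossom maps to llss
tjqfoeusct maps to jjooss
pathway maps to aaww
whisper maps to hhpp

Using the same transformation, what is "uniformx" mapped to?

Each output is the input with this applied: keep one character in every 3, starting at position 2 (positions 2nd, 5th, 8th, ...), then double every character.
On "uniformx": the first step gives "nox", and the second then gives "nnooxx".
(Check on "blossom": → "ls" → "llss" ✓)

nnooxx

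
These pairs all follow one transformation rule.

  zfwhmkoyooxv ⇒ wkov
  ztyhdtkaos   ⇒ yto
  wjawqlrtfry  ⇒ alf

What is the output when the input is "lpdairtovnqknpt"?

The pattern: keep one character in every 3, starting at position 3 (positions 3rd, 6th, 9th, ...).
On "lpdairtovnqknpt" that produces "drvkt".

drvkt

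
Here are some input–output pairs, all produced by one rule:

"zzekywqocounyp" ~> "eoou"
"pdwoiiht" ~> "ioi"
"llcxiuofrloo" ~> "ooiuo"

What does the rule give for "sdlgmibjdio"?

ioi

Rule — move the last 3 characters to the front (rotate right by 3), then keep only the vowels.
Starting from "sdlgmibjdio": after the first operation, "diosdlgmibj"; after the second, "ioi".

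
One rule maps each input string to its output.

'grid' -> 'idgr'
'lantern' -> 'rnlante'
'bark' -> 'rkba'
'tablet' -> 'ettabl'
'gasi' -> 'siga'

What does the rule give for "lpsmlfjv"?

jvlpsmlf

The pattern: move the last 2 characters to the front (rotate right by 2).
On "lpsmlfjv" that produces "jvlpsmlf".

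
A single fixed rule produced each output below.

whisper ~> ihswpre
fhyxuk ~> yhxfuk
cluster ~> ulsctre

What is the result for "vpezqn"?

Rule — move the first 2 characters to the end (rotate left by 2), then take characters alternately from the front and the back (1st, last, 2nd, 2nd-last, ...).
For "vpezqn", step one produces "ezqnvp"; step two turns that into "epzvqn".

epzvqn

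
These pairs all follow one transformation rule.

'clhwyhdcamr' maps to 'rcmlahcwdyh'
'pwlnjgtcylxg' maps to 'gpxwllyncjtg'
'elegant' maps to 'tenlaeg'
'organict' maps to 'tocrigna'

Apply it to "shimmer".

The rule is to take characters alternately from the front and the back (1st, last, 2nd, 2nd-last, ...), then swap each adjacent pair of characters (1↔2, 3↔4, ...).
Applying that to "shimmer" gives "rsehmim".

rsehmim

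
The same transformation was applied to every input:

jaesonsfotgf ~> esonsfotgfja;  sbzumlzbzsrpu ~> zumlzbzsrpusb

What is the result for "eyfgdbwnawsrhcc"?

fgdbwnawsrhccey

Looking at the pairs, the operation is to move the first 2 characters to the end (rotate left by 2).
Doing the same to "eyfgdbwnawsrhcc": "fgdbwnawsrhccey".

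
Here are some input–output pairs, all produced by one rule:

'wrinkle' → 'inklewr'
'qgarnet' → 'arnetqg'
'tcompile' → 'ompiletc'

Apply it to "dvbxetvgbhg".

The transformation: move the first 2 characters to the end (rotate left by 2).
Doing the same to "dvbxetvgbhg": "bxetvgbhgdv".

bxetvgbhgdv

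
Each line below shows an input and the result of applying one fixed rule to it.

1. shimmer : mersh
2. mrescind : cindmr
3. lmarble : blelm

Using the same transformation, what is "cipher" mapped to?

erci

Looking at the pairs, the operation is to move the first 2 characters to the end (rotate left by 2), then delete the first 2 characters.
For "cipher", step one produces "pherci"; step two turns that into "erci".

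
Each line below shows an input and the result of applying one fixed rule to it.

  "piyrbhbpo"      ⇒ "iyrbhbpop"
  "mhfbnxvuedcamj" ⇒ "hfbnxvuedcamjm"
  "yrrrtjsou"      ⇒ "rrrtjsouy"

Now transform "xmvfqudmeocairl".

mvfqudmeocairlx

Rule — move the first character to the end.
For "xmvfqudmeocairl" the result is "mvfqudmeocairlx".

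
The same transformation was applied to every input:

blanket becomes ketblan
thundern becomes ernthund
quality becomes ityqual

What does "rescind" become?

indresc

Each output is the input with this applied: move the last 3 characters to the front (rotate right by 3).
"rescind" → "indresc".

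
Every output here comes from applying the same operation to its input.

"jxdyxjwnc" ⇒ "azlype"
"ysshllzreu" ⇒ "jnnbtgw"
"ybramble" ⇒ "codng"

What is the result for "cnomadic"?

The transformation: shift every letter 2 places forward in the alphabet (wrapping around), then delete the first 3 characters.
"cnomadic" → "epqocfke" → "ocfke".

ocfke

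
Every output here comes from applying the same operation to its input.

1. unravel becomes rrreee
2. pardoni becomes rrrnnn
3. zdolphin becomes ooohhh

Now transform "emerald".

What's happening: keep one character in every 3, starting at position 3 (positions 3rd, 6th, 9th, ...), then repeat every character 3 times.
"emerald" → "el" → "eeelll".
(Check on "unravel": → "re" → "rrreee" ✓)

eeelll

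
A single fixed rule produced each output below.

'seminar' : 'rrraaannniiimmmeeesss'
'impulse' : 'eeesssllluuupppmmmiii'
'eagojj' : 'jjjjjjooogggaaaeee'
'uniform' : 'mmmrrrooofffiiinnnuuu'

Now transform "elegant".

tttnnnaaagggeeellleee

Each output is the input with this applied: reverse the string, then repeat every character 3 times.
On "elegant": the first step gives "tnagele", and the second then gives "tttnnnaaagggeeellleee".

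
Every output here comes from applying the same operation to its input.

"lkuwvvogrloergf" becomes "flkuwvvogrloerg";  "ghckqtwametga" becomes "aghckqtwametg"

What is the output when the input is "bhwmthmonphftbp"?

pbhwmthmonphftb

What's happening: move the last character to the front.
So "bhwmthmonphftbp" becomes "pbhwmthmonphftb".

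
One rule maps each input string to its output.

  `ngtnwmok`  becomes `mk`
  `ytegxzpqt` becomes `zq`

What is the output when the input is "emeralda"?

Each output is the input with this applied: keep every other character starting from the second (positions 2nd, 4th, 6th, ...), then delete the first 2 characters.
For "emeralda", step one produces "mrla"; step two turns that into "la".

la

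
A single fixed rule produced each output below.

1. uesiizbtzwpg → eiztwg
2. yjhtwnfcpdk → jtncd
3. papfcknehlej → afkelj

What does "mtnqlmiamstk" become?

Rule — keep every other character starting from the second (positions 2nd, 4th, 6th, ...).
So "mtnqlmiamstk" becomes "tqmask".

tqmask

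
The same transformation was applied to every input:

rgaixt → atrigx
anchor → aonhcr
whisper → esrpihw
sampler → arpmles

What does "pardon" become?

The rule is to sort the characters into reverse alphabetical order, then swap the first and last characters.
Starting from "pardon": after the first operation, "rponda"; after the second, "apondr".

apondr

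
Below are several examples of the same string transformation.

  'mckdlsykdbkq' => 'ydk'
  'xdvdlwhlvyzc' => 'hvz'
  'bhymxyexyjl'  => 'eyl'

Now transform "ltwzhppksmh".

psh

The pattern: keep every other character starting from the first (positions 1st, 3rd, 5th, ...), then delete the first 3 characters.
Starting from "ltwzhppksmh": after the first operation, "lwhpsh"; after the second, "psh".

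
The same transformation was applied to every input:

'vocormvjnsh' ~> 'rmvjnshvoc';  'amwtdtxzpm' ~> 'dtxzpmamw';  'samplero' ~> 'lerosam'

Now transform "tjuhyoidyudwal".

Rule — move the first 3 characters to the end (rotate left by 3), then delete the first character.
"tjuhyoidyudwal" → "hyoidyudwaltju" → "yoidyudwaltju".

yoidyudwaltju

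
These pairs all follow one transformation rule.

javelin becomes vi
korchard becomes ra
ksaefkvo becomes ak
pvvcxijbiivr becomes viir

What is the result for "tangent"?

nn

In each case the input is transformed by: keep one character in every 3, starting at position 3 (positions 3rd, 6th, 9th, ...).
"tangent" → "nn".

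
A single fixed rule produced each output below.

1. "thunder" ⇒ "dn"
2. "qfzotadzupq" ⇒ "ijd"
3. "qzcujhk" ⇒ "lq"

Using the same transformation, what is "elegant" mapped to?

In each case the input is transformed by: keep one character in every 3, starting at position 3 (positions 3rd, 6th, 9th, ...), then shift every letter 9 places forward in the alphabet (wrapping around).
Working it through for "elegant": intermediate "en", final "nw".

nw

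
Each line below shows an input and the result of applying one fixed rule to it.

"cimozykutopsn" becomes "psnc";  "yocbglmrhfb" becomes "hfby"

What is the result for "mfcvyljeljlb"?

jlbm

In each case the input is transformed by: move the last 3 characters to the front (rotate right by 3), then keep only the first 4 characters.
For "mfcvyljeljlb" the result is "jlbm".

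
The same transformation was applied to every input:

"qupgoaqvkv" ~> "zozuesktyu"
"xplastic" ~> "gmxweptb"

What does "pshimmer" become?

viqqmlwt

The rule is to shift every letter 4 places forward in the alphabet (wrapping around), then reverse the string.
Starting from "pshimmer": after the first operation, "twlmqqiv"; after the second, "viqqmlwt".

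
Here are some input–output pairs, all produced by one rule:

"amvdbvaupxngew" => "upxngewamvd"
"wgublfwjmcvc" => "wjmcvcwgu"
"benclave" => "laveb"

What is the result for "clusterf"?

terfc

What's happening: swap the front and back halves of the string, then delete the last 3 characters.
Starting from "clusterf": after the first operation, "terfclus"; after the second, "terfc".
(Check on "wgublfwjmcvc": → "wjmcvcwgublf" → "wjmcvcwgu" ✓)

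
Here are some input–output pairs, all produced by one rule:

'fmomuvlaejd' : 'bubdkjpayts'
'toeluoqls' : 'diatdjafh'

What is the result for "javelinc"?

pytkxarc

Each output is the input with this applied: swap each adjacent pair of characters (1↔2, 3↔4, ...), then shift every letter 11 places backward in the alphabet (wrapping around).
So "javelinc" becomes "pytkxarc".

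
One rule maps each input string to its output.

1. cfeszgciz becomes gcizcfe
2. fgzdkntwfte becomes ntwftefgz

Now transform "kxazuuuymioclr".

uuymioclrkxa

What's happening: move the first 3 characters to the end (rotate left by 3), then delete the first 2 characters.
Working it through for "kxazuuuymioclr": intermediate "zuuuymioclrkxa", final "uuymioclrkxa".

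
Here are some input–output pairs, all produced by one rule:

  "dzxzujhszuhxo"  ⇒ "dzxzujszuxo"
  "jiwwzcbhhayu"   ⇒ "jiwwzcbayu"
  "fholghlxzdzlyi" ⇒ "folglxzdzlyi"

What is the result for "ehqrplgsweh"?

The rule is to remove every "h".
So "ehqrplgsweh" becomes "eqrplgswe".

eqrplgswe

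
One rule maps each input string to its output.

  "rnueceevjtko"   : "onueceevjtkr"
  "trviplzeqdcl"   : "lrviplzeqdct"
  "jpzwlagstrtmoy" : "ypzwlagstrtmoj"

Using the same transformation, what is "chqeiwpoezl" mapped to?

lhqeiwpoezc

The transformation: swap the first and last characters.
Applying that to "chqeiwpoezl" gives "lhqeiwpoezc".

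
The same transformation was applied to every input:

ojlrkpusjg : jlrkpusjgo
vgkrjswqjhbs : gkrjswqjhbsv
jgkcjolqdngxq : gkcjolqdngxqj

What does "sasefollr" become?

asefollrs

Rule — move the first character to the end.
On "sasefollr" that produces "asefollrs".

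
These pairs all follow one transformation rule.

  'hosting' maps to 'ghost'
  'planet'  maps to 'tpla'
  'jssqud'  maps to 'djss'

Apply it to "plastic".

cplas

What's happening: move the last character to the front, then delete the last 2 characters.
For "plastic", step one produces "cplasti"; step two turns that into "cplas".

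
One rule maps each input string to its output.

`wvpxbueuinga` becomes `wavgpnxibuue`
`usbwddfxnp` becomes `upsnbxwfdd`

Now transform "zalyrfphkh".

What's happening: take characters alternately from the front and the back (1st, last, 2nd, 2nd-last, ...).
On "zalyrfphkh" that produces "zhaklhyprf".

zhaklhyprf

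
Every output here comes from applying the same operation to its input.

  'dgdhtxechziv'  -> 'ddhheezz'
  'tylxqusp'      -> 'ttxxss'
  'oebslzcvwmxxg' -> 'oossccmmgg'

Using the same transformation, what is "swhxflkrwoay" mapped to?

ssxxkkoo

What's happening: keep one character in every 3, starting at position 1 (positions 1st, 4th, 7th, ...), then double every character.
Starting from "swhxflkrwoay": after the first operation, "sxko"; after the second, "ssxxkkoo".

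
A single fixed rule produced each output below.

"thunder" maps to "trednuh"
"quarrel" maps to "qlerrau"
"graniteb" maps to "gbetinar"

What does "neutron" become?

nnortue

The rule is to move the first character to the end, then reverse the string.
For "neutron", step one produces "eutronn"; step two turns that into "nnortue".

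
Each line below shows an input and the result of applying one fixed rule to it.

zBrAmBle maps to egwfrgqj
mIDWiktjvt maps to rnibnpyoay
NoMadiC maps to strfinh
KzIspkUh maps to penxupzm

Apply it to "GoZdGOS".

The transformation: shift every letter 5 places forward in the alphabet (wrapping around), then convert every letter to lowercase.
For "GoZdGOS", step one produces "LtEiLTX"; step two turns that into "lteiltx".

lteiltx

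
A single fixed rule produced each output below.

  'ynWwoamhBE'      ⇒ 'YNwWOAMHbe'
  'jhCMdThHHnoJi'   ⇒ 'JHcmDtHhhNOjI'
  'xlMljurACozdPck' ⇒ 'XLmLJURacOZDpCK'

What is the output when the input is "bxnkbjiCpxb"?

Looking at the pairs, the operation is to flip the case of every letter.
"bxnkbjiCpxb" → "BXNKBJIcPXB".

BXNKBJIcPXB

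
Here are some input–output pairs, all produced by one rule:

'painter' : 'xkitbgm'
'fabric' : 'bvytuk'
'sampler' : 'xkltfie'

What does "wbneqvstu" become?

Each output is the input with this applied: move the last 2 characters to the front (rotate right by 2), then shift every letter 7 places backward in the alphabet (wrapping around).
For "wbneqvstu", step one produces "tuwbneqvs"; step two turns that into "mnpugxjol".
(Check on "painter": → "erpaint" → "xkitbgm" ✓)

mnpugxjol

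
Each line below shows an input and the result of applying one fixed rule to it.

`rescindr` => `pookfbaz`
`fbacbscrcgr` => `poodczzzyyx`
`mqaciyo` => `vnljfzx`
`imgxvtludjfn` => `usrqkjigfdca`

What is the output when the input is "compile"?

Looking at the pairs, the operation is to sort the characters into reverse alphabetical order, then shift every letter 3 places backward in the alphabet (wrapping around).
Applying both steps to "compile": "pomliec", then "mljifbz".

mljifbz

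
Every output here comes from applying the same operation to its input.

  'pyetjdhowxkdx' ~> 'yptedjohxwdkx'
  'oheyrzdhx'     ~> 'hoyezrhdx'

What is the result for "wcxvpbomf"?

Looking at the pairs, the operation is to swap each adjacent pair of characters (1↔2, 3↔4, ...).
"wcxvpbomf" → "cwvxbpmof".

cwvxbpmof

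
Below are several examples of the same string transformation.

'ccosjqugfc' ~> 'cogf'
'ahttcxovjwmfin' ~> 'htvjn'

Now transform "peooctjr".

The rule is to swap each adjacent pair of characters (1↔2, 3↔4, ...), then keep one character in every 3, starting at position 1 (positions 1st, 4th, 7th, ...).
Starting from "peooctjr": after the first operation, "epootcrj"; after the second, "eor".

eor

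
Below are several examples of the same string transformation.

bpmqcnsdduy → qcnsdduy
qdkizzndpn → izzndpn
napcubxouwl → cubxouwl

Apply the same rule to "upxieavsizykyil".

The transformation: delete the first 3 characters.
Doing the same to "upxieavsizykyil": "ieavsizykyil".

ieavsizykyil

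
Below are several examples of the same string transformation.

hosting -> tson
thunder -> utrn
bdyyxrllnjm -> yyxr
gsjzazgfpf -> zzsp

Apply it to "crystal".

The transformation: sort the characters into reverse alphabetical order, then keep only the first 4 characters.
On "crystal" that produces "ytsr".
(Check on "thunder": → "utrnhed" → "utrn" ✓)

ytsr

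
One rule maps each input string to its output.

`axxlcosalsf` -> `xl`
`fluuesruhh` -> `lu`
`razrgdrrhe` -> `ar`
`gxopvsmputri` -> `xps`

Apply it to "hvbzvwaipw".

vz

In each case the input is transformed by: keep every other character starting from the second (positions 2nd, 4th, 6th, ...), then delete the last 3 characters.
Applying that to "hvbzvwaipw" gives "vz".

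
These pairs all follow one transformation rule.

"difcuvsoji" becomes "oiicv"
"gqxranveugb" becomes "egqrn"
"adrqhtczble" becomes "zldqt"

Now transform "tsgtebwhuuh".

Rule — keep every other character starting from the second (positions 2nd, 4th, 6th, ...), then move the first 3 characters to the end (rotate left by 3).
For "tsgtebwhuuh" the result is "hustb".

hustb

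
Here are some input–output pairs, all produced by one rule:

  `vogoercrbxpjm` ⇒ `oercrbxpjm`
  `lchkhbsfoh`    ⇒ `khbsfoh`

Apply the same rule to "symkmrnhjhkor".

What's happening: delete the first 3 characters.
For "symkmrnhjhkor" the result is "kmrnhjhkor".

kmrnhjhkor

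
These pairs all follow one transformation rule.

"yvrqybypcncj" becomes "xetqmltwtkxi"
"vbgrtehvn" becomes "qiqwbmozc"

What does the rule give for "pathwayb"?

What's happening: move the last 2 characters to the front (rotate right by 2), then shift every letter 5 places backward in the alphabet (wrapping around).
"pathwayb" → "ybpathwa" → "twkvocrv".

twkvocrv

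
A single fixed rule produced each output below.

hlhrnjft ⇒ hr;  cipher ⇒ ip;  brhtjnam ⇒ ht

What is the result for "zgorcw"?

go

In each case the input is transformed by: swap the front and back halves of the string, then keep only the last 2 characters.
Starting from "zgorcw": after the first operation, "rcwzgo"; after the second, "go".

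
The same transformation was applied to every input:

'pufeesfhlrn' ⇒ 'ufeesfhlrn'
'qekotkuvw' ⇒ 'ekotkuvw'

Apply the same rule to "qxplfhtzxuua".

The pattern: delete the first character.
Applying that to "qxplfhtzxuua" gives "xplfhtzxuua".

xplfhtzxuua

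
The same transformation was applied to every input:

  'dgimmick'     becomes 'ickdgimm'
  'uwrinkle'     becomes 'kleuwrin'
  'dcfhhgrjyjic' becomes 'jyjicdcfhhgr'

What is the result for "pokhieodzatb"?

dzatbpokhieo

The transformation: move the first character to the end, then swap the front and back halves of the string.
Working it through for "pokhieodzatb": intermediate "okhieodzatbp", final "dzatbpokhieo".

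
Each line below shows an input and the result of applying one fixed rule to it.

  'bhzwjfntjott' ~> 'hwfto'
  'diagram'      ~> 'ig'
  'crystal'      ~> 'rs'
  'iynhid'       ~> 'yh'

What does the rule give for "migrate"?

ir

Looking at the pairs, the operation is to keep every other character starting from the second (positions 2nd, 4th, 6th, ...), then delete the last character.
For "migrate", step one produces "irt"; step two turns that into "ir".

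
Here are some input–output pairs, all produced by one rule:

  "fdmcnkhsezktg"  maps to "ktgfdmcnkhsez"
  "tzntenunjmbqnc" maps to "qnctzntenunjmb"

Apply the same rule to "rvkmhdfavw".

Each output is the input with this applied: move the last 3 characters to the front (rotate right by 3).
Applying that to "rvkmhdfavw" gives "avwrvkmhdf".

avwrvkmhdf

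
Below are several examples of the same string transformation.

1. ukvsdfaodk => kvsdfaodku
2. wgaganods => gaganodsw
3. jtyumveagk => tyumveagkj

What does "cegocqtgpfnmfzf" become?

Each output is the input with this applied: move the first character to the end.
For "cegocqtgpfnmfzf" the result is "egocqtgpfnmfzfc".

egocqtgpfnmfzfc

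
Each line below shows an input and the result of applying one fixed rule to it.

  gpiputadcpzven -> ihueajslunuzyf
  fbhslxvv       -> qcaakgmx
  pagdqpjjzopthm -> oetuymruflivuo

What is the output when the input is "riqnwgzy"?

The pattern: swap the front and back halves of the string, then shift every letter 5 places forward in the alphabet (wrapping around).
On "riqnwgzy": the first step gives "wgzyriqn", and the second then gives "bledwnvs".
(Check on "gpiputadcpzven": → "dcpzvengpiputa" → "ihueajslunuzyf" ✓)

bledwnvs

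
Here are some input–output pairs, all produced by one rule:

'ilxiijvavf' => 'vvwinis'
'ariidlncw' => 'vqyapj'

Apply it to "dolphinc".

In each case the input is transformed by: delete the first 3 characters, then shift every letter 13 places forward in the alphabet (wrapping around) — i.e. ROT13.
"dolphinc" → "cuvap".

cuvap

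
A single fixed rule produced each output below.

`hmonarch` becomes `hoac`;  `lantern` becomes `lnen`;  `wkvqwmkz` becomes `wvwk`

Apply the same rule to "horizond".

The rule is to keep every other character starting from the first (positions 1st, 3rd, 5th, ...).
For "horizond" the result is "hrzn".

hrzn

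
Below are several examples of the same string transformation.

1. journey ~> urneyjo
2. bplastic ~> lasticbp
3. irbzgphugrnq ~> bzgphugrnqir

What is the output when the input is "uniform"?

iformun

Rule — move the first 2 characters to the end (rotate left by 2).
For "uniform" the result is "iformun".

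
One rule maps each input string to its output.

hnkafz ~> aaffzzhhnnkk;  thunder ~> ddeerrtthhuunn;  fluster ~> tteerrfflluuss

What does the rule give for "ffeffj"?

Rule — move the last 3 characters to the front (rotate right by 3), then double every character.
Starting from "ffeffj": after the first operation, "ffjffe"; after the second, "ffffjjffffee".
(Check on "fluster": → "terflus" → "tteerrfflluuss" ✓)

ffffjjffffee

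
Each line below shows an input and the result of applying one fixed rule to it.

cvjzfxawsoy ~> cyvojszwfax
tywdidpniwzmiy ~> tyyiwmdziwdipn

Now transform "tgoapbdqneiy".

tygioeanpqbd

The pattern: take characters alternately from the front and the back (1st, last, 2nd, 2nd-last, ...).
"tgoapbdqneiy" → "tygioeanpqbd".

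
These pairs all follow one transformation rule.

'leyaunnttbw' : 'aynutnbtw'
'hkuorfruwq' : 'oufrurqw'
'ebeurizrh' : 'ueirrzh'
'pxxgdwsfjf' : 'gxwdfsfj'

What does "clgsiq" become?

The pattern: swap each adjacent pair of characters (1↔2, 3↔4, ...), then delete the first 2 characters.
Applying both steps to "clgsiq": "lcsgqi", then "sgqi".

sgqi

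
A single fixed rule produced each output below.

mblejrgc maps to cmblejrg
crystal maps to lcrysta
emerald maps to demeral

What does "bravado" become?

obravad

Each output is the input with this applied: move the last character to the front.
"bravado" → "obravad".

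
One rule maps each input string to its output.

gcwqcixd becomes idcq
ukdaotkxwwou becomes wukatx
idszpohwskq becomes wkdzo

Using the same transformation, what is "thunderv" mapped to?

evhn

Each output is the input with this applied: keep every other character starting from the second (positions 2nd, 4th, 6th, ...), then move the last 2 characters to the front (rotate right by 2).
Starting from "thunderv": after the first operation, "hnev"; after the second, "evhn".
(Check on "ukdaotkxwwou": → "katxwu" → "wukatx" ✓)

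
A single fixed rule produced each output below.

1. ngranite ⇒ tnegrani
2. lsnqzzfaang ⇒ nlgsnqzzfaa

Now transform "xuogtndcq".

cxquogtnd

The transformation: swap the first and last characters, then move the last 2 characters to the front (rotate right by 2).
So "xuogtndcq" becomes "cxquogtnd".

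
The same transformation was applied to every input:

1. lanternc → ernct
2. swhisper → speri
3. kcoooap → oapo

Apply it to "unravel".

The transformation: delete the first 3 characters, then move the first character to the end.
"unravel" → "avel" → "vela".
(Check on "swhisper": → "isper" → "speri" ✓)

vela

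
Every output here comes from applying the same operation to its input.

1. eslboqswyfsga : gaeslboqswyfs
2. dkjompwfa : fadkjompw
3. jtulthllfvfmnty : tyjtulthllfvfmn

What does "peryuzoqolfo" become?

Rule — move the last 2 characters to the front (rotate right by 2).
So "peryuzoqolfo" becomes "foperyuzoqol".

foperyuzoqol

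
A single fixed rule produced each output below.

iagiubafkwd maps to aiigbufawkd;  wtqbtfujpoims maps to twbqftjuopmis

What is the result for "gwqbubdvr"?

In each case the input is transformed by: swap each adjacent pair of characters (1↔2, 3↔4, ...).
For "gwqbubdvr" the result is "wgbqbuvdr".

wgbqbuvdr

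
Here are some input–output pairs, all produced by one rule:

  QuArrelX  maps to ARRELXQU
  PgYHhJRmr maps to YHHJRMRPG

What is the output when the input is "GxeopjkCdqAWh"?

EOPJKCDQAWHGX

What's happening: move the first 2 characters to the end (rotate left by 2), then convert every letter to uppercase.
"GxeopjkCdqAWh" → "eopjkCdqAWhGx" → "EOPJKCDQAWHGX".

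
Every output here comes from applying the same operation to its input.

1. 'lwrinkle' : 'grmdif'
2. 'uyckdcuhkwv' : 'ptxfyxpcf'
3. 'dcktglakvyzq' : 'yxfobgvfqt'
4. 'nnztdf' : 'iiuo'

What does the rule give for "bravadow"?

Looking at the pairs, the operation is to delete the last 2 characters, then shift every letter 5 places backward in the alphabet (wrapping around).
For "bravadow", step one produces "bravad"; step two turns that into "wmvqvy".

wmvqvy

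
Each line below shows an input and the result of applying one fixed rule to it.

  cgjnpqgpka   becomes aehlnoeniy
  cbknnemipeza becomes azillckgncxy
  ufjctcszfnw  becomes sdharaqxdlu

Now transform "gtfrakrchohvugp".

erdpyipafmftsen

The pattern: shift every letter 2 places backward in the alphabet (wrapping around).
Applying that to "gtfrakrchohvugp" gives "erdpyipafmftsen".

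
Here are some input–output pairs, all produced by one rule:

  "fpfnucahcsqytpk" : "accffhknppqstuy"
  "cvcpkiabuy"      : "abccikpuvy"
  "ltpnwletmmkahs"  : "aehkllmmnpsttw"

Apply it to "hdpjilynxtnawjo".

adhijjlnnoptwxy

In each case the input is transformed by: sort the characters into alphabetical order.
For "hdpjilynxtnawjo" the result is "adhijjlnnoptwxy".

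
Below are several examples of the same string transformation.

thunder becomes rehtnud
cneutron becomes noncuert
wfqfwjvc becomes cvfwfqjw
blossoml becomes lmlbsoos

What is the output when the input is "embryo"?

oymerb

The transformation: move the last 2 characters to the front (rotate right by 2), then swap each adjacent pair of characters (1↔2, 3↔4, ...).
Working it through for "embryo": intermediate "yoembr", final "oymerb".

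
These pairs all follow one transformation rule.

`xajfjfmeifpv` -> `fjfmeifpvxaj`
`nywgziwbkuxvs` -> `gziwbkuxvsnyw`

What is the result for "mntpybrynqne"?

The transformation: move the first 3 characters to the end (rotate left by 3).
"mntpybrynqne" → "pybrynqnemnt".

pybrynqnemnt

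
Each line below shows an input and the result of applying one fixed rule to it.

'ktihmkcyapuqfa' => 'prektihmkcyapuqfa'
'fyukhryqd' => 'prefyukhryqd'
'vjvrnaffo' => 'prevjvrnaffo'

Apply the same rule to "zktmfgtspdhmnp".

What's happening: prepend "pre".
On "zktmfgtspdhmnp" that produces "prezktmfgtspdhmnp".

prezktmfgtspdhmnp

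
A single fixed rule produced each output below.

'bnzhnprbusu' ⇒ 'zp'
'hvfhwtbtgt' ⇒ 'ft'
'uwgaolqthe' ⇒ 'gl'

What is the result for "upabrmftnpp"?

am

Each output is the input with this applied: delete the last 3 characters, then keep one character in every 3, starting at position 3 (positions 3rd, 6th, 9th, ...).
For "upabrmftnpp", step one produces "upabrmft"; step two turns that into "am".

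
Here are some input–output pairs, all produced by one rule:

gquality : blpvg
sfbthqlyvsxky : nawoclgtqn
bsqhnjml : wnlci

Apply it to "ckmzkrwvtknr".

In each case the input is transformed by: delete the last 3 characters, then shift every letter 5 places backward in the alphabet (wrapping around).
"ckmzkrwvtknr" → "xfhufmrqo".

xfhufmrqo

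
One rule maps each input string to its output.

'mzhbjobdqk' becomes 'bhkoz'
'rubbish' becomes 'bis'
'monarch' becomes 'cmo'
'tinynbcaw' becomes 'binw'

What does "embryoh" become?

Looking at the pairs, the operation is to sort the characters into alphabetical order, then keep every other character starting from the second (positions 2nd, 4th, 6th, ...).
Applying both steps to "embryoh": "behmory", then "emr".

emr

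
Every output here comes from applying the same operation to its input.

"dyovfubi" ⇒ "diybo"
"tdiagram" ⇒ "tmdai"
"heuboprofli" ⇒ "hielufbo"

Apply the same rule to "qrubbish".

qhrsu

Rule — take characters alternately from the front and the back (1st, last, 2nd, 2nd-last, ...), then delete the last 3 characters.
Applying that to "qrubbish" gives "qhrsu".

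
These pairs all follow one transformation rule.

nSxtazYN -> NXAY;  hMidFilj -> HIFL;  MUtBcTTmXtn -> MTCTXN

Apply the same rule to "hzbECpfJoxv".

The transformation: keep every other character starting from the first (positions 1st, 3rd, 5th, ...), then convert every letter to uppercase.
Working it through for "hzbECpfJoxv": intermediate "hbCfov", final "HBCFOV".

HBCFOV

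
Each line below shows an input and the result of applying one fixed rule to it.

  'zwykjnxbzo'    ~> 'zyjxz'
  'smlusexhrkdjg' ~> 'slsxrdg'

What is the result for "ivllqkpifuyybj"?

ilqpfyb

In each case the input is transformed by: keep every other character starting from the first (positions 1st, 3rd, 5th, ...).
"ivllqkpifuyybj" → "ilqpfyb".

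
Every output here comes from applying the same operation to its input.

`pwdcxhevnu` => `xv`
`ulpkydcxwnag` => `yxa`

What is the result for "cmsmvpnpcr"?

vp

The transformation: delete the first 3 characters, then keep one character in every 3, starting at position 2 (positions 2nd, 5th, 8th, ...).
For "cmsmvpnpcr", step one produces "mvpnpcr"; step two turns that into "vp".
(Check on "pwdcxhevnu": → "cxhevnu" → "xv" ✓)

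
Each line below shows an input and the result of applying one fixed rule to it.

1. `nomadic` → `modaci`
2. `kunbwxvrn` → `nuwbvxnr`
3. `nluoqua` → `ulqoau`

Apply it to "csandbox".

The rule is to delete the first character, then swap each adjacent pair of characters (1↔2, 3↔4, ...).
So "csandbox" becomes "asdnobx".

asdnobx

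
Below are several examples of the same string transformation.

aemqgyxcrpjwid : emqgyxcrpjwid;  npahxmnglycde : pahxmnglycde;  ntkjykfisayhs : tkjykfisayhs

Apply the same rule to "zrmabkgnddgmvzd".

What's happening: delete the first character.
So "zrmabkgnddgmvzd" becomes "rmabkgnddgmvzd".

rmabkgnddgmvzd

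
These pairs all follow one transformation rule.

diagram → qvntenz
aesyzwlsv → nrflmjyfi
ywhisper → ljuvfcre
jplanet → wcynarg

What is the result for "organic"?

betnavp

What's happening: shift every letter 13 places forward in the alphabet (wrapping around) — i.e. ROT13.
So "organic" becomes "betnavp".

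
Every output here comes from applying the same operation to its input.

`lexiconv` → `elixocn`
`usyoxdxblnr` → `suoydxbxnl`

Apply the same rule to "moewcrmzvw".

Looking at the pairs, the operation is to delete the last character, then swap each adjacent pair of characters (1↔2, 3↔4, ...).
Applying both steps to "moewcrmzvw": "moewcrmzv", then "omwerczmv".

omwerczmv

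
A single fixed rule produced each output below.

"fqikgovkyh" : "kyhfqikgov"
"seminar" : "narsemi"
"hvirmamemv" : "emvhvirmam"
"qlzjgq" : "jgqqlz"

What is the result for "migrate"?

atemigr

Rule — move the last 3 characters to the front (rotate right by 3).
On "migrate" that produces "atemigr".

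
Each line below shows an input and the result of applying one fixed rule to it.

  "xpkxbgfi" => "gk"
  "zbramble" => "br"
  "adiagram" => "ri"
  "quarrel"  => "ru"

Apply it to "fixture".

ui

Each output is the input with this applied: reverse the string, then keep one character in every 3, starting at position 3 (positions 3rd, 6th, 9th, ...).
For "fixture", step one produces "erutxif"; step two turns that into "ui".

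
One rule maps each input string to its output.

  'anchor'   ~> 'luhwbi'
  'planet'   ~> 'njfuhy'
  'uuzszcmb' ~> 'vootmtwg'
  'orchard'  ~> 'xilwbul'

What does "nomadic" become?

whiguxc

What's happening: move the last character to the front, then shift every letter 6 places backward in the alphabet (wrapping around).
Applying both steps to "nomadic": "cnomadi", then "whiguxc".
(Check on "planet": → "tplane" → "njfuhy" ✓)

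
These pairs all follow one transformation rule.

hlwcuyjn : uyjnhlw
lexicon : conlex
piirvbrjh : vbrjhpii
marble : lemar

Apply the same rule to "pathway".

The pattern: move the first 3 characters to the end (rotate left by 3), then delete the first character.
For "pathway" the result is "waypat".

waypat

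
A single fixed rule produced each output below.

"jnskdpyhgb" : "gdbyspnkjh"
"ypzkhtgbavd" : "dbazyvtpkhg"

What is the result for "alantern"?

Rule — sort the characters into reverse alphabetical order, then move the last 3 characters to the front (rotate right by 3).
"alantern" → "trnnleaa" → "eaatrnnl".
(Check on "jnskdpyhgb": → "yspnkjhgdb" → "gdbyspnkjh" ✓)

eaatrnnl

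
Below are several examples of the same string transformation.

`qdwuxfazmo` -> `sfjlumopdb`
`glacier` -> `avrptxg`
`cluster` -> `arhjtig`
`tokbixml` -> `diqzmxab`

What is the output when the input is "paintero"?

pecxtidg

The pattern: swap each adjacent pair of characters (1↔2, 3↔4, ...), then shift every letter 11 places backward in the alphabet (wrapping around).
Working it through for "paintero": intermediate "apnietor", final "pecxtidg".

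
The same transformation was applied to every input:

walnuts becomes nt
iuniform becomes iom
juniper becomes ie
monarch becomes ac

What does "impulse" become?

The pattern: delete the first 2 characters, then keep every other character starting from the second (positions 2nd, 4th, 6th, ...).
Working it through for "impulse": intermediate "pulse", final "us".

us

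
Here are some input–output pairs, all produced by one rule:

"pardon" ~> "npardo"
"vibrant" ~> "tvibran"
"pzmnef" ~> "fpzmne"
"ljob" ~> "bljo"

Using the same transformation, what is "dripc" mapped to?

cdrip

Rule — move the last character to the front.
So "dripc" becomes "cdrip".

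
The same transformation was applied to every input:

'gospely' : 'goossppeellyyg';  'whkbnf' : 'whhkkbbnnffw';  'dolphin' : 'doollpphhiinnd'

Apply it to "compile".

Each output is the input with this applied: double every character, then move the first character to the end.
Starting from "compile": after the first operation, "ccoommppiillee"; after the second, "coommppiilleec".

coommppiilleec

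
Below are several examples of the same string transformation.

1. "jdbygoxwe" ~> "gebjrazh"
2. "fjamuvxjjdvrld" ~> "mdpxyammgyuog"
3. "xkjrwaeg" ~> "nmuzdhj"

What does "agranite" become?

Each output is the input with this applied: delete the first character, then shift every letter 3 places forward in the alphabet (wrapping around).
Starting from "agranite": after the first operation, "granite"; after the second, "judqlwh".

judqlwh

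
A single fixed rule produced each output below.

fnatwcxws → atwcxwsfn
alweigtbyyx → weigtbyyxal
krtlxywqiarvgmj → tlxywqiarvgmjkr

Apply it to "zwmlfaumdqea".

mlfaumdqeazw

The rule is to move the first 2 characters to the end (rotate left by 2).
On "zwmlfaumdqea" that produces "mlfaumdqeazw".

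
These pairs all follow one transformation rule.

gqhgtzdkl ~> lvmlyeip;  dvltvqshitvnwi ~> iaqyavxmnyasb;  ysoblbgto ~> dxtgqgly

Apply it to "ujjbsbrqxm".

zoogxgwvc

Each output is the input with this applied: shift every letter 5 places forward in the alphabet (wrapping around), then delete the last character.
Starting from "ujjbsbrqxm": after the first operation, "zoogxgwvcr"; after the second, "zoogxgwvc".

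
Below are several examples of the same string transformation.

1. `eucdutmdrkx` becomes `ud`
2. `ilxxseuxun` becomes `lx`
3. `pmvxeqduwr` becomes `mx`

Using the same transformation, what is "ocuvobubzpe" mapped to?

cv

Rule — keep every other character starting from the second (positions 2nd, 4th, 6th, ...), then delete the last 3 characters.
"ocuvobubzpe" → "cvbbp" → "cv".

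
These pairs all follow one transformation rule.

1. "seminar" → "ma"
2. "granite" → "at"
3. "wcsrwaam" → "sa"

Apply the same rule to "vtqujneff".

The pattern: keep one character in every 3, starting at position 3 (positions 3rd, 6th, 9th, ...).
Doing the same to "vtqujneff": "qnf".

qnf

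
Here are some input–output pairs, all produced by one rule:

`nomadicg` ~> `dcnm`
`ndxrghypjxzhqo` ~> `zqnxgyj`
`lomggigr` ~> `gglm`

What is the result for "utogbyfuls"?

Each output is the input with this applied: keep every other character starting from the first (positions 1st, 3rd, 5th, ...), then move the last 2 characters to the front (rotate right by 2).
Applying both steps to "utogbyfuls": "uobfl", then "fluob".

fluob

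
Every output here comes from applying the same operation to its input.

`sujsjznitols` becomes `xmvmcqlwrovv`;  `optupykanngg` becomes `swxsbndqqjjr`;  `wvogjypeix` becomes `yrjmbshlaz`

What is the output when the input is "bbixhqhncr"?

Rule — move the first character to the end, then shift every letter 3 places forward in the alphabet (wrapping around).
"bbixhqhncr" → "bixhqhncrb" → "elaktkqfue".
(Check on "wvogjypeix": → "vogjypeixw" → "yrjmbshlaz" ✓)

elaktkqfue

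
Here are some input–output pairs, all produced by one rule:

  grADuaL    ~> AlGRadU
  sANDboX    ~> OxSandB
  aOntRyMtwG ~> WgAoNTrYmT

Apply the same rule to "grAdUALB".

The transformation: flip the case of every letter, then move the last 2 characters to the front (rotate right by 2).
On "grAdUALB": the first step gives "GRaDualb", and the second then gives "lbGRaDua".
(Check on "aOntRyMtwG": → "AoNTrYmTWg" → "WgAoNTrYmT" ✓)

lbGRaDua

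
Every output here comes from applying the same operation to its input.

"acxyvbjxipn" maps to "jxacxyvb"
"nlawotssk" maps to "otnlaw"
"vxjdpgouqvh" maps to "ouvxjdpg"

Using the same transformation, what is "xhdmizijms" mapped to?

zixhdmi

What's happening: delete the last 3 characters, then move the last 2 characters to the front (rotate right by 2).
"xhdmizijms" → "xhdmizi" → "zixhdmi".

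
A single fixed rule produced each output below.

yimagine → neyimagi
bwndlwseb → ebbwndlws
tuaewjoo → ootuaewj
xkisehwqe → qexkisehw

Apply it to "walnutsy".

Each output is the input with this applied: move the last 2 characters to the front (rotate right by 2).
For "walnutsy" the result is "sywalnut".

sywalnut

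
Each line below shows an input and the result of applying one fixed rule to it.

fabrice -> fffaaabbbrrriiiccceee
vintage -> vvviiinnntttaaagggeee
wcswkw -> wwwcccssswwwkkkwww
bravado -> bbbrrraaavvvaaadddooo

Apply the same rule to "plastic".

ppplllaaassstttiiiccc

Each output is the input with this applied: repeat every character 3 times.
Doing the same to "plastic": "ppplllaaassstttiiiccc".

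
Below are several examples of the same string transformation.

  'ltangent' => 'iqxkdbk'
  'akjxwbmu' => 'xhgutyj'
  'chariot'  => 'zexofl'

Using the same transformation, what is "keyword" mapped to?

hbvtlo

Rule — shift every letter 3 places backward in the alphabet (wrapping around), then delete the last character.
"keyword" → "hbvtloa" → "hbvtlo".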